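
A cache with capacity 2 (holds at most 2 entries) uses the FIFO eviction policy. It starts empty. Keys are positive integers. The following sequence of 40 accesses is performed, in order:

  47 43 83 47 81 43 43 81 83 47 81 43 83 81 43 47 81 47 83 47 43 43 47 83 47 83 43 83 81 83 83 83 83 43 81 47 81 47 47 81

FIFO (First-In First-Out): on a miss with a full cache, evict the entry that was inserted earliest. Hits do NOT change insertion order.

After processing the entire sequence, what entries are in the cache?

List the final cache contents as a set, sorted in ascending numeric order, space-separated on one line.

FIFO simulation (capacity=2):
  1. access 47: MISS. Cache (old->new): [47]
  2. access 43: MISS. Cache (old->new): [47 43]
  3. access 83: MISS, evict 47. Cache (old->new): [43 83]
  4. access 47: MISS, evict 43. Cache (old->new): [83 47]
  5. access 81: MISS, evict 83. Cache (old->new): [47 81]
  6. access 43: MISS, evict 47. Cache (old->new): [81 43]
  7. access 43: HIT. Cache (old->new): [81 43]
  8. access 81: HIT. Cache (old->new): [81 43]
  9. access 83: MISS, evict 81. Cache (old->new): [43 83]
  10. access 47: MISS, evict 43. Cache (old->new): [83 47]
  11. access 81: MISS, evict 83. Cache (old->new): [47 81]
  12. access 43: MISS, evict 47. Cache (old->new): [81 43]
  13. access 83: MISS, evict 81. Cache (old->new): [43 83]
  14. access 81: MISS, evict 43. Cache (old->new): [83 81]
  15. access 43: MISS, evict 83. Cache (old->new): [81 43]
  16. access 47: MISS, evict 81. Cache (old->new): [43 47]
  17. access 81: MISS, evict 43. Cache (old->new): [47 81]
  18. access 47: HIT. Cache (old->new): [47 81]
  19. access 83: MISS, evict 47. Cache (old->new): [81 83]
  20. access 47: MISS, evict 81. Cache (old->new): [83 47]
  21. access 43: MISS, evict 83. Cache (old->new): [47 43]
  22. access 43: HIT. Cache (old->new): [47 43]
  23. access 47: HIT. Cache (old->new): [47 43]
  24. access 83: MISS, evict 47. Cache (old->new): [43 83]
  25. access 47: MISS, evict 43. Cache (old->new): [83 47]
  26. access 83: HIT. Cache (old->new): [83 47]
  27. access 43: MISS, evict 83. Cache (old->new): [47 43]
  28. access 83: MISS, evict 47. Cache (old->new): [43 83]
  29. access 81: MISS, evict 43. Cache (old->new): [83 81]
  30. access 83: HIT. Cache (old->new): [83 81]
  31. access 83: HIT. Cache (old->new): [83 81]
  32. access 83: HIT. Cache (old->new): [83 81]
  33. access 83: HIT. Cache (old->new): [83 81]
  34. access 43: MISS, evict 83. Cache (old->new): [81 43]
  35. access 81: HIT. Cache (old->new): [81 43]
  36. access 47: MISS, evict 81. Cache (old->new): [43 47]
  37. access 81: MISS, evict 43. Cache (old->new): [47 81]
  38. access 47: HIT. Cache (old->new): [47 81]
  39. access 47: HIT. Cache (old->new): [47 81]
  40. access 81: HIT. Cache (old->new): [47 81]
Total: 14 hits, 26 misses, 24 evictions

Answer: 47 81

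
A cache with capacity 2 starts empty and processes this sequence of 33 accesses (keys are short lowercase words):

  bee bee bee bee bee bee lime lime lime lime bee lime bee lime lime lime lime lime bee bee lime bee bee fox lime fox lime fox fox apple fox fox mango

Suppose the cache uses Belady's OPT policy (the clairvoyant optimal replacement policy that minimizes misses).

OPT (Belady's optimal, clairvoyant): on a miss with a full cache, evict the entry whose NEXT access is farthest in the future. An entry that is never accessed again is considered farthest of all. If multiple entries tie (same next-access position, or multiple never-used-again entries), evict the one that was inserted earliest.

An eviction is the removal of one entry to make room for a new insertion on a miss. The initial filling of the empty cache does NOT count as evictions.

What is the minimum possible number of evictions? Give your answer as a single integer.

Answer: 3

Derivation:
OPT (Belady) simulation (capacity=2):
  1. access bee: MISS. Cache: [bee]
  2. access bee: HIT. Next use of bee: step 3. Cache: [bee]
  3. access bee: HIT. Next use of bee: step 4. Cache: [bee]
  4. access bee: HIT. Next use of bee: step 5. Cache: [bee]
  5. access bee: HIT. Next use of bee: step 6. Cache: [bee]
  6. access bee: HIT. Next use of bee: step 11. Cache: [bee]
  7. access lime: MISS. Cache: [bee lime]
  8. access lime: HIT. Next use of lime: step 9. Cache: [bee lime]
  9. access lime: HIT. Next use of lime: step 10. Cache: [bee lime]
  10. access lime: HIT. Next use of lime: step 12. Cache: [bee lime]
  11. access bee: HIT. Next use of bee: step 13. Cache: [bee lime]
  12. access lime: HIT. Next use of lime: step 14. Cache: [bee lime]
  13. access bee: HIT. Next use of bee: step 19. Cache: [bee lime]
  14. access lime: HIT. Next use of lime: step 15. Cache: [bee lime]
  15. access lime: HIT. Next use of lime: step 16. Cache: [bee lime]
  16. access lime: HIT. Next use of lime: step 17. Cache: [bee lime]
  17. access lime: HIT. Next use of lime: step 18. Cache: [bee lime]
  18. access lime: HIT. Next use of lime: step 21. Cache: [bee lime]
  19. access bee: HIT. Next use of bee: step 20. Cache: [bee lime]
  20. access bee: HIT. Next use of bee: step 22. Cache: [bee lime]
  21. access lime: HIT. Next use of lime: step 25. Cache: [bee lime]
  22. access bee: HIT. Next use of bee: step 23. Cache: [bee lime]
  23. access bee: HIT. Next use of bee: never. Cache: [bee lime]
  24. access fox: MISS, evict bee (next use: never). Cache: [lime fox]
  25. access lime: HIT. Next use of lime: step 27. Cache: [lime fox]
  26. access fox: HIT. Next use of fox: step 28. Cache: [lime fox]
  27. access lime: HIT. Next use of lime: never. Cache: [lime fox]
  28. access fox: HIT. Next use of fox: step 29. Cache: [lime fox]
  29. access fox: HIT. Next use of fox: step 31. Cache: [lime fox]
  30. access apple: MISS, evict lime (next use: never). Cache: [fox apple]
  31. access fox: HIT. Next use of fox: step 32. Cache: [fox apple]
  32. access fox: HIT. Next use of fox: never. Cache: [fox apple]
  33. access mango: MISS, evict fox (next use: never). Cache: [apple mango]
Total: 28 hits, 5 misses, 3 evictions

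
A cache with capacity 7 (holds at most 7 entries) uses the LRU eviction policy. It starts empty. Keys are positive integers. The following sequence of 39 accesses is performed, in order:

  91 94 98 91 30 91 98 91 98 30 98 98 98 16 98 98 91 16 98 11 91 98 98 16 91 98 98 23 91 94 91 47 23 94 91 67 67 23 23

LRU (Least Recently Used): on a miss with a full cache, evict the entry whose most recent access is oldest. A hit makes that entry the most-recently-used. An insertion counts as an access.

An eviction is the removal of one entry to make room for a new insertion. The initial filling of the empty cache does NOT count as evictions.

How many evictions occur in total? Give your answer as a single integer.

LRU simulation (capacity=7):
  1. access 91: MISS. Cache (LRU->MRU): [91]
  2. access 94: MISS. Cache (LRU->MRU): [91 94]
  3. access 98: MISS. Cache (LRU->MRU): [91 94 98]
  4. access 91: HIT. Cache (LRU->MRU): [94 98 91]
  5. access 30: MISS. Cache (LRU->MRU): [94 98 91 30]
  6. access 91: HIT. Cache (LRU->MRU): [94 98 30 91]
  7. access 98: HIT. Cache (LRU->MRU): [94 30 91 98]
  8. access 91: HIT. Cache (LRU->MRU): [94 30 98 91]
  9. access 98: HIT. Cache (LRU->MRU): [94 30 91 98]
  10. access 30: HIT. Cache (LRU->MRU): [94 91 98 30]
  11. access 98: HIT. Cache (LRU->MRU): [94 91 30 98]
  12. access 98: HIT. Cache (LRU->MRU): [94 91 30 98]
  13. access 98: HIT. Cache (LRU->MRU): [94 91 30 98]
  14. access 16: MISS. Cache (LRU->MRU): [94 91 30 98 16]
  15. access 98: HIT. Cache (LRU->MRU): [94 91 30 16 98]
  16. access 98: HIT. Cache (LRU->MRU): [94 91 30 16 98]
  17. access 91: HIT. Cache (LRU->MRU): [94 30 16 98 91]
  18. access 16: HIT. Cache (LRU->MRU): [94 30 98 91 16]
  19. access 98: HIT. Cache (LRU->MRU): [94 30 91 16 98]
  20. access 11: MISS. Cache (LRU->MRU): [94 30 91 16 98 11]
  21. access 91: HIT. Cache (LRU->MRU): [94 30 16 98 11 91]
  22. access 98: HIT. Cache (LRU->MRU): [94 30 16 11 91 98]
  23. access 98: HIT. Cache (LRU->MRU): [94 30 16 11 91 98]
  24. access 16: HIT. Cache (LRU->MRU): [94 30 11 91 98 16]
  25. access 91: HIT. Cache (LRU->MRU): [94 30 11 98 16 91]
  26. access 98: HIT. Cache (LRU->MRU): [94 30 11 16 91 98]
  27. access 98: HIT. Cache (LRU->MRU): [94 30 11 16 91 98]
  28. access 23: MISS. Cache (LRU->MRU): [94 30 11 16 91 98 23]
  29. access 91: HIT. Cache (LRU->MRU): [94 30 11 16 98 23 91]
  30. access 94: HIT. Cache (LRU->MRU): [30 11 16 98 23 91 94]
  31. access 91: HIT. Cache (LRU->MRU): [30 11 16 98 23 94 91]
  32. access 47: MISS, evict 30. Cache (LRU->MRU): [11 16 98 23 94 91 47]
  33. access 23: HIT. Cache (LRU->MRU): [11 16 98 94 91 47 23]
  34. access 94: HIT. Cache (LRU->MRU): [11 16 98 91 47 23 94]
  35. access 91: HIT. Cache (LRU->MRU): [11 16 98 47 23 94 91]
  36. access 67: MISS, evict 11. Cache (LRU->MRU): [16 98 47 23 94 91 67]
  37. access 67: HIT. Cache (LRU->MRU): [16 98 47 23 94 91 67]
  38. access 23: HIT. Cache (LRU->MRU): [16 98 47 94 91 67 23]
  39. access 23: HIT. Cache (LRU->MRU): [16 98 47 94 91 67 23]
Total: 30 hits, 9 misses, 2 evictions

Answer: 2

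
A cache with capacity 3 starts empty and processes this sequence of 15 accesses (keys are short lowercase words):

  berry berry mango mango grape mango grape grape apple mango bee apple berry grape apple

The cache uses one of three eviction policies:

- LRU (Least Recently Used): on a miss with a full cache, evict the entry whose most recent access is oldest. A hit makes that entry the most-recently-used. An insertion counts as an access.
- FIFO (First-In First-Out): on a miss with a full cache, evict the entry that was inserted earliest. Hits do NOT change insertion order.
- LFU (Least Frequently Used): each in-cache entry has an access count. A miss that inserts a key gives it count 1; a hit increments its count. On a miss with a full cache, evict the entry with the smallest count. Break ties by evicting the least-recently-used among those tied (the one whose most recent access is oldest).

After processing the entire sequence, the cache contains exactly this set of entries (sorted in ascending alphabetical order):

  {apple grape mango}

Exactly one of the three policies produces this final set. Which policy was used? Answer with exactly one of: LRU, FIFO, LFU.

Simulating under each policy and comparing final sets:
  LRU: final set = {apple berry grape} -> differs
  FIFO: final set = {apple berry grape} -> differs
  LFU: final set = {apple grape mango} -> MATCHES target
Only LFU produces the target set.

Answer: LFU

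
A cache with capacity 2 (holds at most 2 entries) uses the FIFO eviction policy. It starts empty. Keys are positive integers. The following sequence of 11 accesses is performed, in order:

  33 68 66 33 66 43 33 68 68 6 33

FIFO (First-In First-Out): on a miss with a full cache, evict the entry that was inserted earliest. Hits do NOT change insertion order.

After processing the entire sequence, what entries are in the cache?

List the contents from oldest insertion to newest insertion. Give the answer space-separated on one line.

Answer: 6 33

Derivation:
FIFO simulation (capacity=2):
  1. access 33: MISS. Cache (old->new): [33]
  2. access 68: MISS. Cache (old->new): [33 68]
  3. access 66: MISS, evict 33. Cache (old->new): [68 66]
  4. access 33: MISS, evict 68. Cache (old->new): [66 33]
  5. access 66: HIT. Cache (old->new): [66 33]
  6. access 43: MISS, evict 66. Cache (old->new): [33 43]
  7. access 33: HIT. Cache (old->new): [33 43]
  8. access 68: MISS, evict 33. Cache (old->new): [43 68]
  9. access 68: HIT. Cache (old->new): [43 68]
  10. access 6: MISS, evict 43. Cache (old->new): [68 6]
  11. access 33: MISS, evict 68. Cache (old->new): [6 33]
Total: 3 hits, 8 misses, 6 evictions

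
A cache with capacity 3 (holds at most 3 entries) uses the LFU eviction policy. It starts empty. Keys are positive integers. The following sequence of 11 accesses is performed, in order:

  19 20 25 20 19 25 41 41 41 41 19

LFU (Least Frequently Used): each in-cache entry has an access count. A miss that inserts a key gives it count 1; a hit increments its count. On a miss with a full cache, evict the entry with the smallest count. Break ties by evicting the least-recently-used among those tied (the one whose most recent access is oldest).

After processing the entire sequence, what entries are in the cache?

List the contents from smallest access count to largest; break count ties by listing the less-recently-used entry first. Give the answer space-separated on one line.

Answer: 25 19 41

Derivation:
LFU simulation (capacity=3):
  1. access 19: MISS. Cache: [19(c=1)]
  2. access 20: MISS. Cache: [19(c=1) 20(c=1)]
  3. access 25: MISS. Cache: [19(c=1) 20(c=1) 25(c=1)]
  4. access 20: HIT, count now 2. Cache: [19(c=1) 25(c=1) 20(c=2)]
  5. access 19: HIT, count now 2. Cache: [25(c=1) 20(c=2) 19(c=2)]
  6. access 25: HIT, count now 2. Cache: [20(c=2) 19(c=2) 25(c=2)]
  7. access 41: MISS, evict 20(c=2). Cache: [41(c=1) 19(c=2) 25(c=2)]
  8. access 41: HIT, count now 2. Cache: [19(c=2) 25(c=2) 41(c=2)]
  9. access 41: HIT, count now 3. Cache: [19(c=2) 25(c=2) 41(c=3)]
  10. access 41: HIT, count now 4. Cache: [19(c=2) 25(c=2) 41(c=4)]
  11. access 19: HIT, count now 3. Cache: [25(c=2) 19(c=3) 41(c=4)]
Total: 7 hits, 4 misses, 1 evictions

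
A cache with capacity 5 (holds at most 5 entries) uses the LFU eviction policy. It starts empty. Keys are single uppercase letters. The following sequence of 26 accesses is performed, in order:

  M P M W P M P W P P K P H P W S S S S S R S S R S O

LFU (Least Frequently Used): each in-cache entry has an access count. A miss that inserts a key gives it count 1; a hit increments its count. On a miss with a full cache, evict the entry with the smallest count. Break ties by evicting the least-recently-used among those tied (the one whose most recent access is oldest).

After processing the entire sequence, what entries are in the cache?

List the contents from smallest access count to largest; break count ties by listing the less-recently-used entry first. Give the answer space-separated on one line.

LFU simulation (capacity=5):
  1. access M: MISS. Cache: [M(c=1)]
  2. access P: MISS. Cache: [M(c=1) P(c=1)]
  3. access M: HIT, count now 2. Cache: [P(c=1) M(c=2)]
  4. access W: MISS. Cache: [P(c=1) W(c=1) M(c=2)]
  5. access P: HIT, count now 2. Cache: [W(c=1) M(c=2) P(c=2)]
  6. access M: HIT, count now 3. Cache: [W(c=1) P(c=2) M(c=3)]
  7. access P: HIT, count now 3. Cache: [W(c=1) M(c=3) P(c=3)]
  8. access W: HIT, count now 2. Cache: [W(c=2) M(c=3) P(c=3)]
  9. access P: HIT, count now 4. Cache: [W(c=2) M(c=3) P(c=4)]
  10. access P: HIT, count now 5. Cache: [W(c=2) M(c=3) P(c=5)]
  11. access K: MISS. Cache: [K(c=1) W(c=2) M(c=3) P(c=5)]
  12. access P: HIT, count now 6. Cache: [K(c=1) W(c=2) M(c=3) P(c=6)]
  13. access H: MISS. Cache: [K(c=1) H(c=1) W(c=2) M(c=3) P(c=6)]
  14. access P: HIT, count now 7. Cache: [K(c=1) H(c=1) W(c=2) M(c=3) P(c=7)]
  15. access W: HIT, count now 3. Cache: [K(c=1) H(c=1) M(c=3) W(c=3) P(c=7)]
  16. access S: MISS, evict K(c=1). Cache: [H(c=1) S(c=1) M(c=3) W(c=3) P(c=7)]
  17. access S: HIT, count now 2. Cache: [H(c=1) S(c=2) M(c=3) W(c=3) P(c=7)]
  18. access S: HIT, count now 3. Cache: [H(c=1) M(c=3) W(c=3) S(c=3) P(c=7)]
  19. access S: HIT, count now 4. Cache: [H(c=1) M(c=3) W(c=3) S(c=4) P(c=7)]
  20. access S: HIT, count now 5. Cache: [H(c=1) M(c=3) W(c=3) S(c=5) P(c=7)]
  21. access R: MISS, evict H(c=1). Cache: [R(c=1) M(c=3) W(c=3) S(c=5) P(c=7)]
  22. access S: HIT, count now 6. Cache: [R(c=1) M(c=3) W(c=3) S(c=6) P(c=7)]
  23. access S: HIT, count now 7. Cache: [R(c=1) M(c=3) W(c=3) P(c=7) S(c=7)]
  24. access R: HIT, count now 2. Cache: [R(c=2) M(c=3) W(c=3) P(c=7) S(c=7)]
  25. access S: HIT, count now 8. Cache: [R(c=2) M(c=3) W(c=3) P(c=7) S(c=8)]
  26. access O: MISS, evict R(c=2). Cache: [O(c=1) M(c=3) W(c=3) P(c=7) S(c=8)]
Total: 18 hits, 8 misses, 3 evictions

Answer: O M W P S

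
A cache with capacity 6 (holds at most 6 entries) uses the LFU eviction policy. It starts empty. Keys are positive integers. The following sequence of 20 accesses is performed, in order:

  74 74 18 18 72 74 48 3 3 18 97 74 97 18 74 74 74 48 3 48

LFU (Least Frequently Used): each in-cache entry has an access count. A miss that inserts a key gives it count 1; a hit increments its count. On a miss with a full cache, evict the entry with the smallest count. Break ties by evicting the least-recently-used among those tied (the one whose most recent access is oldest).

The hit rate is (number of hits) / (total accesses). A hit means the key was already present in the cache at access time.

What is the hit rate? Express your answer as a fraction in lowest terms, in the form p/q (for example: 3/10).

Answer: 7/10

Derivation:
LFU simulation (capacity=6):
  1. access 74: MISS. Cache: [74(c=1)]
  2. access 74: HIT, count now 2. Cache: [74(c=2)]
  3. access 18: MISS. Cache: [18(c=1) 74(c=2)]
  4. access 18: HIT, count now 2. Cache: [74(c=2) 18(c=2)]
  5. access 72: MISS. Cache: [72(c=1) 74(c=2) 18(c=2)]
  6. access 74: HIT, count now 3. Cache: [72(c=1) 18(c=2) 74(c=3)]
  7. access 48: MISS. Cache: [72(c=1) 48(c=1) 18(c=2) 74(c=3)]
  8. access 3: MISS. Cache: [72(c=1) 48(c=1) 3(c=1) 18(c=2) 74(c=3)]
  9. access 3: HIT, count now 2. Cache: [72(c=1) 48(c=1) 18(c=2) 3(c=2) 74(c=3)]
  10. access 18: HIT, count now 3. Cache: [72(c=1) 48(c=1) 3(c=2) 74(c=3) 18(c=3)]
  11. access 97: MISS. Cache: [72(c=1) 48(c=1) 97(c=1) 3(c=2) 74(c=3) 18(c=3)]
  12. access 74: HIT, count now 4. Cache: [72(c=1) 48(c=1) 97(c=1) 3(c=2) 18(c=3) 74(c=4)]
  13. access 97: HIT, count now 2. Cache: [72(c=1) 48(c=1) 3(c=2) 97(c=2) 18(c=3) 74(c=4)]
  14. access 18: HIT, count now 4. Cache: [72(c=1) 48(c=1) 3(c=2) 97(c=2) 74(c=4) 18(c=4)]
  15. access 74: HIT, count now 5. Cache: [72(c=1) 48(c=1) 3(c=2) 97(c=2) 18(c=4) 74(c=5)]
  16. access 74: HIT, count now 6. Cache: [72(c=1) 48(c=1) 3(c=2) 97(c=2) 18(c=4) 74(c=6)]
  17. access 74: HIT, count now 7. Cache: [72(c=1) 48(c=1) 3(c=2) 97(c=2) 18(c=4) 74(c=7)]
  18. access 48: HIT, count now 2. Cache: [72(c=1) 3(c=2) 97(c=2) 48(c=2) 18(c=4) 74(c=7)]
  19. access 3: HIT, count now 3. Cache: [72(c=1) 97(c=2) 48(c=2) 3(c=3) 18(c=4) 74(c=7)]
  20. access 48: HIT, count now 3. Cache: [72(c=1) 97(c=2) 3(c=3) 48(c=3) 18(c=4) 74(c=7)]
Total: 14 hits, 6 misses, 0 evictions

Hit rate = 14/20 = 7/10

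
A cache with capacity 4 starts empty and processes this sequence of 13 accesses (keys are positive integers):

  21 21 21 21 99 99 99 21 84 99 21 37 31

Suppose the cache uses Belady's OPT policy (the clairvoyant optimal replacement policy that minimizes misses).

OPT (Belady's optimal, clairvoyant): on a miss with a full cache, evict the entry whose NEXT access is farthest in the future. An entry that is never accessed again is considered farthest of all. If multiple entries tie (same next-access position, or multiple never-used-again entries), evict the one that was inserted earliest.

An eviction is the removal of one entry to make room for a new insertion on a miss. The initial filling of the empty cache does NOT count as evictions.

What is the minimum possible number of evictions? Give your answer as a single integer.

OPT (Belady) simulation (capacity=4):
  1. access 21: MISS. Cache: [21]
  2. access 21: HIT. Next use of 21: step 3. Cache: [21]
  3. access 21: HIT. Next use of 21: step 4. Cache: [21]
  4. access 21: HIT. Next use of 21: step 8. Cache: [21]
  5. access 99: MISS. Cache: [21 99]
  6. access 99: HIT. Next use of 99: step 7. Cache: [21 99]
  7. access 99: HIT. Next use of 99: step 10. Cache: [21 99]
  8. access 21: HIT. Next use of 21: step 11. Cache: [21 99]
  9. access 84: MISS. Cache: [21 99 84]
  10. access 99: HIT. Next use of 99: never. Cache: [21 99 84]
  11. access 21: HIT. Next use of 21: never. Cache: [21 99 84]
  12. access 37: MISS. Cache: [21 99 84 37]
  13. access 31: MISS, evict 21 (next use: never). Cache: [99 84 37 31]
Total: 8 hits, 5 misses, 1 evictions

Answer: 1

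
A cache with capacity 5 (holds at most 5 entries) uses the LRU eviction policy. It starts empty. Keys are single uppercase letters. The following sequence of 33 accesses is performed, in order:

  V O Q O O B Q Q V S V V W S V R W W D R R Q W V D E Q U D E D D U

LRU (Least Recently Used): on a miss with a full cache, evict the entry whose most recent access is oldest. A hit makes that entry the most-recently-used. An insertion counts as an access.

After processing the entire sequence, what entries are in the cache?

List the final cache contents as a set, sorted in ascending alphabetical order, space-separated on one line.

Answer: D E Q U V

Derivation:
LRU simulation (capacity=5):
  1. access V: MISS. Cache (LRU->MRU): [V]
  2. access O: MISS. Cache (LRU->MRU): [V O]
  3. access Q: MISS. Cache (LRU->MRU): [V O Q]
  4. access O: HIT. Cache (LRU->MRU): [V Q O]
  5. access O: HIT. Cache (LRU->MRU): [V Q O]
  6. access B: MISS. Cache (LRU->MRU): [V Q O B]
  7. access Q: HIT. Cache (LRU->MRU): [V O B Q]
  8. access Q: HIT. Cache (LRU->MRU): [V O B Q]
  9. access V: HIT. Cache (LRU->MRU): [O B Q V]
  10. access S: MISS. Cache (LRU->MRU): [O B Q V S]
  11. access V: HIT. Cache (LRU->MRU): [O B Q S V]
  12. access V: HIT. Cache (LRU->MRU): [O B Q S V]
  13. access W: MISS, evict O. Cache (LRU->MRU): [B Q S V W]
  14. access S: HIT. Cache (LRU->MRU): [B Q V W S]
  15. access V: HIT. Cache (LRU->MRU): [B Q W S V]
  16. access R: MISS, evict B. Cache (LRU->MRU): [Q W S V R]
  17. access W: HIT. Cache (LRU->MRU): [Q S V R W]
  18. access W: HIT. Cache (LRU->MRU): [Q S V R W]
  19. access D: MISS, evict Q. Cache (LRU->MRU): [S V R W D]
  20. access R: HIT. Cache (LRU->MRU): [S V W D R]
  21. access R: HIT. Cache (LRU->MRU): [S V W D R]
  22. access Q: MISS, evict S. Cache (LRU->MRU): [V W D R Q]
  23. access W: HIT. Cache (LRU->MRU): [V D R Q W]
  24. access V: HIT. Cache (LRU->MRU): [D R Q W V]
  25. access D: HIT. Cache (LRU->MRU): [R Q W V D]
  26. access E: MISS, evict R. Cache (LRU->MRU): [Q W V D E]
  27. access Q: HIT. Cache (LRU->MRU): [W V D E Q]
  28. access U: MISS, evict W. Cache (LRU->MRU): [V D E Q U]
  29. access D: HIT. Cache (LRU->MRU): [V E Q U D]
  30. access E: HIT. Cache (LRU->MRU): [V Q U D E]
  31. access D: HIT. Cache (LRU->MRU): [V Q U E D]
  32. access D: HIT. Cache (LRU->MRU): [V Q U E D]
  33. access U: HIT. Cache (LRU->MRU): [V Q E D U]
Total: 22 hits, 11 misses, 6 evictions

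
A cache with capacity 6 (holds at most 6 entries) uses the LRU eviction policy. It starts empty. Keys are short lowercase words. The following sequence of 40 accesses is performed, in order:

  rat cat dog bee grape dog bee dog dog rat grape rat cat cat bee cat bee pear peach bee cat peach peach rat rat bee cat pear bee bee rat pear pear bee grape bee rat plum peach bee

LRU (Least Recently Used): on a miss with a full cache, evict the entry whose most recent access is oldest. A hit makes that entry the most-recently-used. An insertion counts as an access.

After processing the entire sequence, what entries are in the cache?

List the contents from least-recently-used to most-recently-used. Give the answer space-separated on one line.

LRU simulation (capacity=6):
  1. access rat: MISS. Cache (LRU->MRU): [rat]
  2. access cat: MISS. Cache (LRU->MRU): [rat cat]
  3. access dog: MISS. Cache (LRU->MRU): [rat cat dog]
  4. access bee: MISS. Cache (LRU->MRU): [rat cat dog bee]
  5. access grape: MISS. Cache (LRU->MRU): [rat cat dog bee grape]
  6. access dog: HIT. Cache (LRU->MRU): [rat cat bee grape dog]
  7. access bee: HIT. Cache (LRU->MRU): [rat cat grape dog bee]
  8. access dog: HIT. Cache (LRU->MRU): [rat cat grape bee dog]
  9. access dog: HIT. Cache (LRU->MRU): [rat cat grape bee dog]
  10. access rat: HIT. Cache (LRU->MRU): [cat grape bee dog rat]
  11. access grape: HIT. Cache (LRU->MRU): [cat bee dog rat grape]
  12. access rat: HIT. Cache (LRU->MRU): [cat bee dog grape rat]
  13. access cat: HIT. Cache (LRU->MRU): [bee dog grape rat cat]
  14. access cat: HIT. Cache (LRU->MRU): [bee dog grape rat cat]
  15. access bee: HIT. Cache (LRU->MRU): [dog grape rat cat bee]
  16. access cat: HIT. Cache (LRU->MRU): [dog grape rat bee cat]
  17. access bee: HIT. Cache (LRU->MRU): [dog grape rat cat bee]
  18. access pear: MISS. Cache (LRU->MRU): [dog grape rat cat bee pear]
  19. access peach: MISS, evict dog. Cache (LRU->MRU): [grape rat cat bee pear peach]
  20. access bee: HIT. Cache (LRU->MRU): [grape rat cat pear peach bee]
  21. access cat: HIT. Cache (LRU->MRU): [grape rat pear peach bee cat]
  22. access peach: HIT. Cache (LRU->MRU): [grape rat pear bee cat peach]
  23. access peach: HIT. Cache (LRU->MRU): [grape rat pear bee cat peach]
  24. access rat: HIT. Cache (LRU->MRU): [grape pear bee cat peach rat]
  25. access rat: HIT. Cache (LRU->MRU): [grape pear bee cat peach rat]
  26. access bee: HIT. Cache (LRU->MRU): [grape pear cat peach rat bee]
  27. access cat: HIT. Cache (LRU->MRU): [grape pear peach rat bee cat]
  28. access pear: HIT. Cache (LRU->MRU): [grape peach rat bee cat pear]
  29. access bee: HIT. Cache (LRU->MRU): [grape peach rat cat pear bee]
  30. access bee: HIT. Cache (LRU->MRU): [grape peach rat cat pear bee]
  31. access rat: HIT. Cache (LRU->MRU): [grape peach cat pear bee rat]
  32. access pear: HIT. Cache (LRU->MRU): [grape peach cat bee rat pear]
  33. access pear: HIT. Cache (LRU->MRU): [grape peach cat bee rat pear]
  34. access bee: HIT. Cache (LRU->MRU): [grape peach cat rat pear bee]
  35. access grape: HIT. Cache (LRU->MRU): [peach cat rat pear bee grape]
  36. access bee: HIT. Cache (LRU->MRU): [peach cat rat pear grape bee]
  37. access rat: HIT. Cache (LRU->MRU): [peach cat pear grape bee rat]
  38. access plum: MISS, evict peach. Cache (LRU->MRU): [cat pear grape bee rat plum]
  39. access peach: MISS, evict cat. Cache (LRU->MRU): [pear grape bee rat plum peach]
  40. access bee: HIT. Cache (LRU->MRU): [pear grape rat plum peach bee]
Total: 31 hits, 9 misses, 3 evictions

Answer: pear grape rat plum peach bee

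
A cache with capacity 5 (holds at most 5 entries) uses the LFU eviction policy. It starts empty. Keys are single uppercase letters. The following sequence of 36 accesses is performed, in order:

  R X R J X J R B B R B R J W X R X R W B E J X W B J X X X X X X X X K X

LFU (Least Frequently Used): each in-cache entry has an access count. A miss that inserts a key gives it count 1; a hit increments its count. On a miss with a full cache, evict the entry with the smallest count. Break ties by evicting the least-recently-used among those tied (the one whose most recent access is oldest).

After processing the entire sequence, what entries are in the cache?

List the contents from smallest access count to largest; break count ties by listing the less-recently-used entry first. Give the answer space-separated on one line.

Answer: K B J R X

Derivation:
LFU simulation (capacity=5):
  1. access R: MISS. Cache: [R(c=1)]
  2. access X: MISS. Cache: [R(c=1) X(c=1)]
  3. access R: HIT, count now 2. Cache: [X(c=1) R(c=2)]
  4. access J: MISS. Cache: [X(c=1) J(c=1) R(c=2)]
  5. access X: HIT, count now 2. Cache: [J(c=1) R(c=2) X(c=2)]
  6. access J: HIT, count now 2. Cache: [R(c=2) X(c=2) J(c=2)]
  7. access R: HIT, count now 3. Cache: [X(c=2) J(c=2) R(c=3)]
  8. access B: MISS. Cache: [B(c=1) X(c=2) J(c=2) R(c=3)]
  9. access B: HIT, count now 2. Cache: [X(c=2) J(c=2) B(c=2) R(c=3)]
  10. access R: HIT, count now 4. Cache: [X(c=2) J(c=2) B(c=2) R(c=4)]
  11. access B: HIT, count now 3. Cache: [X(c=2) J(c=2) B(c=3) R(c=4)]
  12. access R: HIT, count now 5. Cache: [X(c=2) J(c=2) B(c=3) R(c=5)]
  13. access J: HIT, count now 3. Cache: [X(c=2) B(c=3) J(c=3) R(c=5)]
  14. access W: MISS. Cache: [W(c=1) X(c=2) B(c=3) J(c=3) R(c=5)]
  15. access X: HIT, count now 3. Cache: [W(c=1) B(c=3) J(c=3) X(c=3) R(c=5)]
  16. access R: HIT, count now 6. Cache: [W(c=1) B(c=3) J(c=3) X(c=3) R(c=6)]
  17. access X: HIT, count now 4. Cache: [W(c=1) B(c=3) J(c=3) X(c=4) R(c=6)]
  18. access R: HIT, count now 7. Cache: [W(c=1) B(c=3) J(c=3) X(c=4) R(c=7)]
  19. access W: HIT, count now 2. Cache: [W(c=2) B(c=3) J(c=3) X(c=4) R(c=7)]
  20. access B: HIT, count now 4. Cache: [W(c=2) J(c=3) X(c=4) B(c=4) R(c=7)]
  21. access E: MISS, evict W(c=2). Cache: [E(c=1) J(c=3) X(c=4) B(c=4) R(c=7)]
  22. access J: HIT, count now 4. Cache: [E(c=1) X(c=4) B(c=4) J(c=4) R(c=7)]
  23. access X: HIT, count now 5. Cache: [E(c=1) B(c=4) J(c=4) X(c=5) R(c=7)]
  24. access W: MISS, evict E(c=1). Cache: [W(c=1) B(c=4) J(c=4) X(c=5) R(c=7)]
  25. access B: HIT, count now 5. Cache: [W(c=1) J(c=4) X(c=5) B(c=5) R(c=7)]
  26. access J: HIT, count now 5. Cache: [W(c=1) X(c=5) B(c=5) J(c=5) R(c=7)]
  27. access X: HIT, count now 6. Cache: [W(c=1) B(c=5) J(c=5) X(c=6) R(c=7)]
  28. access X: HIT, count now 7. Cache: [W(c=1) B(c=5) J(c=5) R(c=7) X(c=7)]
  29. access X: HIT, count now 8. Cache: [W(c=1) B(c=5) J(c=5) R(c=7) X(c=8)]
  30. access X: HIT, count now 9. Cache: [W(c=1) B(c=5) J(c=5) R(c=7) X(c=9)]
  31. access X: HIT, count now 10. Cache: [W(c=1) B(c=5) J(c=5) R(c=7) X(c=10)]
  32. access X: HIT, count now 11. Cache: [W(c=1) B(c=5) J(c=5) R(c=7) X(c=11)]
  33. access X: HIT, count now 12. Cache: [W(c=1) B(c=5) J(c=5) R(c=7) X(c=12)]
  34. access X: HIT, count now 13. Cache: [W(c=1) B(c=5) J(c=5) R(c=7) X(c=13)]
  35. access K: MISS, evict W(c=1). Cache: [K(c=1) B(c=5) J(c=5) R(c=7) X(c=13)]
  36. access X: HIT, count now 14. Cache: [K(c=1) B(c=5) J(c=5) R(c=7) X(c=14)]
Total: 28 hits, 8 misses, 3 evictions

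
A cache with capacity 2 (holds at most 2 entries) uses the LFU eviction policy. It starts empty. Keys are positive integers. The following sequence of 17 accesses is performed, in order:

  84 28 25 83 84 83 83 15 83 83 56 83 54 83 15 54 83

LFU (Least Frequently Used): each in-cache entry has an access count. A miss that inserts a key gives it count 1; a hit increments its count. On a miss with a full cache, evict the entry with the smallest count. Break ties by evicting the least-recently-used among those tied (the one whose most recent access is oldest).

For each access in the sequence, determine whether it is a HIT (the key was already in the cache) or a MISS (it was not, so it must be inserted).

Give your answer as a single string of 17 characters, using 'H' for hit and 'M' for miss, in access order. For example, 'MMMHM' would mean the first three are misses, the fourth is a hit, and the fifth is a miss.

LFU simulation (capacity=2):
  1. access 84: MISS. Cache: [84(c=1)]
  2. access 28: MISS. Cache: [84(c=1) 28(c=1)]
  3. access 25: MISS, evict 84(c=1). Cache: [28(c=1) 25(c=1)]
  4. access 83: MISS, evict 28(c=1). Cache: [25(c=1) 83(c=1)]
  5. access 84: MISS, evict 25(c=1). Cache: [83(c=1) 84(c=1)]
  6. access 83: HIT, count now 2. Cache: [84(c=1) 83(c=2)]
  7. access 83: HIT, count now 3. Cache: [84(c=1) 83(c=3)]
  8. access 15: MISS, evict 84(c=1). Cache: [15(c=1) 83(c=3)]
  9. access 83: HIT, count now 4. Cache: [15(c=1) 83(c=4)]
  10. access 83: HIT, count now 5. Cache: [15(c=1) 83(c=5)]
  11. access 56: MISS, evict 15(c=1). Cache: [56(c=1) 83(c=5)]
  12. access 83: HIT, count now 6. Cache: [56(c=1) 83(c=6)]
  13. access 54: MISS, evict 56(c=1). Cache: [54(c=1) 83(c=6)]
  14. access 83: HIT, count now 7. Cache: [54(c=1) 83(c=7)]
  15. access 15: MISS, evict 54(c=1). Cache: [15(c=1) 83(c=7)]
  16. access 54: MISS, evict 15(c=1). Cache: [54(c=1) 83(c=7)]
  17. access 83: HIT, count now 8. Cache: [54(c=1) 83(c=8)]
Total: 7 hits, 10 misses, 8 evictions

Answer: MMMMMHHMHHMHMHMMH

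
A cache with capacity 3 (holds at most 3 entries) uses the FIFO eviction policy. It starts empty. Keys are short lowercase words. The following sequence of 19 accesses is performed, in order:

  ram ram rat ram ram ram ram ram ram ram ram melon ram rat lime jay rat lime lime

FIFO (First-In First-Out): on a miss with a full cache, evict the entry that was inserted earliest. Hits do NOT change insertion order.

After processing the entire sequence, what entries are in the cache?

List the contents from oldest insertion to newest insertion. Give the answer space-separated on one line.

Answer: lime jay rat

Derivation:
FIFO simulation (capacity=3):
  1. access ram: MISS. Cache (old->new): [ram]
  2. access ram: HIT. Cache (old->new): [ram]
  3. access rat: MISS. Cache (old->new): [ram rat]
  4. access ram: HIT. Cache (old->new): [ram rat]
  5. access ram: HIT. Cache (old->new): [ram rat]
  6. access ram: HIT. Cache (old->new): [ram rat]
  7. access ram: HIT. Cache (old->new): [ram rat]
  8. access ram: HIT. Cache (old->new): [ram rat]
  9. access ram: HIT. Cache (old->new): [ram rat]
  10. access ram: HIT. Cache (old->new): [ram rat]
  11. access ram: HIT. Cache (old->new): [ram rat]
  12. access melon: MISS. Cache (old->new): [ram rat melon]
  13. access ram: HIT. Cache (old->new): [ram rat melon]
  14. access rat: HIT. Cache (old->new): [ram rat melon]
  15. access lime: MISS, evict ram. Cache (old->new): [rat melon lime]
  16. access jay: MISS, evict rat. Cache (old->new): [melon lime jay]
  17. access rat: MISS, evict melon. Cache (old->new): [lime jay rat]
  18. access lime: HIT. Cache (old->new): [lime jay rat]
  19. access lime: HIT. Cache (old->new): [lime jay rat]
Total: 13 hits, 6 misses, 3 evictions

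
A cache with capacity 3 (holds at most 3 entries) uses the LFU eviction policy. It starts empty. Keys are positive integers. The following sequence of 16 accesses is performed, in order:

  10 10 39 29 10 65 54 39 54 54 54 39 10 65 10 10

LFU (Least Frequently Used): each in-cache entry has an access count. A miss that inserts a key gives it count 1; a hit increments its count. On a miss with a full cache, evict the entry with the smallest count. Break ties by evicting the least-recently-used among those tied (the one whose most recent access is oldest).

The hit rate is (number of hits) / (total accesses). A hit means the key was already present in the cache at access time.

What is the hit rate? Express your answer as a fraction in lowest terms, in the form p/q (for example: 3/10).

Answer: 9/16

Derivation:
LFU simulation (capacity=3):
  1. access 10: MISS. Cache: [10(c=1)]
  2. access 10: HIT, count now 2. Cache: [10(c=2)]
  3. access 39: MISS. Cache: [39(c=1) 10(c=2)]
  4. access 29: MISS. Cache: [39(c=1) 29(c=1) 10(c=2)]
  5. access 10: HIT, count now 3. Cache: [39(c=1) 29(c=1) 10(c=3)]
  6. access 65: MISS, evict 39(c=1). Cache: [29(c=1) 65(c=1) 10(c=3)]
  7. access 54: MISS, evict 29(c=1). Cache: [65(c=1) 54(c=1) 10(c=3)]
  8. access 39: MISS, evict 65(c=1). Cache: [54(c=1) 39(c=1) 10(c=3)]
  9. access 54: HIT, count now 2. Cache: [39(c=1) 54(c=2) 10(c=3)]
  10. access 54: HIT, count now 3. Cache: [39(c=1) 10(c=3) 54(c=3)]
  11. access 54: HIT, count now 4. Cache: [39(c=1) 10(c=3) 54(c=4)]
  12. access 39: HIT, count now 2. Cache: [39(c=2) 10(c=3) 54(c=4)]
  13. access 10: HIT, count now 4. Cache: [39(c=2) 54(c=4) 10(c=4)]
  14. access 65: MISS, evict 39(c=2). Cache: [65(c=1) 54(c=4) 10(c=4)]
  15. access 10: HIT, count now 5. Cache: [65(c=1) 54(c=4) 10(c=5)]
  16. access 10: HIT, count now 6. Cache: [65(c=1) 54(c=4) 10(c=6)]
Total: 9 hits, 7 misses, 4 evictions

Hit rate = 9/16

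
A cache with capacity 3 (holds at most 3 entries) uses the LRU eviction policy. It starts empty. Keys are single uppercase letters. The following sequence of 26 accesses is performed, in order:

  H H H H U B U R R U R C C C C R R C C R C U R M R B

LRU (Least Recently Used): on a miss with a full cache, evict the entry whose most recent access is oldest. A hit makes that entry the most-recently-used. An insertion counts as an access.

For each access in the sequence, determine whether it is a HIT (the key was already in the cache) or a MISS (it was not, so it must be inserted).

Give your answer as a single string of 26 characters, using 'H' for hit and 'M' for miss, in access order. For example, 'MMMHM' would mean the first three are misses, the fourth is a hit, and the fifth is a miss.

Answer: MHHHMMHMHHHMHHHHHHHHHHHMHM

Derivation:
LRU simulation (capacity=3):
  1. access H: MISS. Cache (LRU->MRU): [H]
  2. access H: HIT. Cache (LRU->MRU): [H]
  3. access H: HIT. Cache (LRU->MRU): [H]
  4. access H: HIT. Cache (LRU->MRU): [H]
  5. access U: MISS. Cache (LRU->MRU): [H U]
  6. access B: MISS. Cache (LRU->MRU): [H U B]
  7. access U: HIT. Cache (LRU->MRU): [H B U]
  8. access R: MISS, evict H. Cache (LRU->MRU): [B U R]
  9. access R: HIT. Cache (LRU->MRU): [B U R]
  10. access U: HIT. Cache (LRU->MRU): [B R U]
  11. access R: HIT. Cache (LRU->MRU): [B U R]
  12. access C: MISS, evict B. Cache (LRU->MRU): [U R C]
  13. access C: HIT. Cache (LRU->MRU): [U R C]
  14. access C: HIT. Cache (LRU->MRU): [U R C]
  15. access C: HIT. Cache (LRU->MRU): [U R C]
  16. access R: HIT. Cache (LRU->MRU): [U C R]
  17. access R: HIT. Cache (LRU->MRU): [U C R]
  18. access C: HIT. Cache (LRU->MRU): [U R C]
  19. access C: HIT. Cache (LRU->MRU): [U R C]
  20. access R: HIT. Cache (LRU->MRU): [U C R]
  21. access C: HIT. Cache (LRU->MRU): [U R C]
  22. access U: HIT. Cache (LRU->MRU): [R C U]
  23. access R: HIT. Cache (LRU->MRU): [C U R]
  24. access M: MISS, evict C. Cache (LRU->MRU): [U R M]
  25. access R: HIT. Cache (LRU->MRU): [U M R]
  26. access B: MISS, evict U. Cache (LRU->MRU): [M R B]
Total: 19 hits, 7 misses, 4 evictions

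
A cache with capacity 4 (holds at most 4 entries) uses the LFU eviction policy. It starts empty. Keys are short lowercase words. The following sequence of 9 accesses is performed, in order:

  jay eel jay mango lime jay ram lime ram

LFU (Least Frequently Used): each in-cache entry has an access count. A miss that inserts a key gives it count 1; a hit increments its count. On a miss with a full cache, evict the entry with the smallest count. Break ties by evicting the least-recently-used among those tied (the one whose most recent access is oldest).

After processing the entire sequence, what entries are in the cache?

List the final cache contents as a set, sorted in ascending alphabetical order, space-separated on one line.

Answer: jay lime mango ram

Derivation:
LFU simulation (capacity=4):
  1. access jay: MISS. Cache: [jay(c=1)]
  2. access eel: MISS. Cache: [jay(c=1) eel(c=1)]
  3. access jay: HIT, count now 2. Cache: [eel(c=1) jay(c=2)]
  4. access mango: MISS. Cache: [eel(c=1) mango(c=1) jay(c=2)]
  5. access lime: MISS. Cache: [eel(c=1) mango(c=1) lime(c=1) jay(c=2)]
  6. access jay: HIT, count now 3. Cache: [eel(c=1) mango(c=1) lime(c=1) jay(c=3)]
  7. access ram: MISS, evict eel(c=1). Cache: [mango(c=1) lime(c=1) ram(c=1) jay(c=3)]
  8. access lime: HIT, count now 2. Cache: [mango(c=1) ram(c=1) lime(c=2) jay(c=3)]
  9. access ram: HIT, count now 2. Cache: [mango(c=1) lime(c=2) ram(c=2) jay(c=3)]
Total: 4 hits, 5 misses, 1 evictions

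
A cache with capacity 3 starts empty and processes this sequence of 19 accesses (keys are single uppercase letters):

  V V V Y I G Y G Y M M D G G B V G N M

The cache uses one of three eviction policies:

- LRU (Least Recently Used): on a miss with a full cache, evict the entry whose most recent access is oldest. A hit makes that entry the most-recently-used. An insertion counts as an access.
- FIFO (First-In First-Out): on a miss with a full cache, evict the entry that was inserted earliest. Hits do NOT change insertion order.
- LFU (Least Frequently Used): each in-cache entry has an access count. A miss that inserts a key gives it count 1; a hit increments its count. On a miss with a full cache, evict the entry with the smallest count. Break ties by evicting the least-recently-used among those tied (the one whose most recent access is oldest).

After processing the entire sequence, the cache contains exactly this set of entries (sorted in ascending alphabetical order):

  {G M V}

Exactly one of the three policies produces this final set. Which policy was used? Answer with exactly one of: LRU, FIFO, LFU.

Simulating under each policy and comparing final sets:
  LRU: final set = {G M N} -> differs
  FIFO: final set = {G M N} -> differs
  LFU: final set = {G M V} -> MATCHES target
Only LFU produces the target set.

Answer: LFU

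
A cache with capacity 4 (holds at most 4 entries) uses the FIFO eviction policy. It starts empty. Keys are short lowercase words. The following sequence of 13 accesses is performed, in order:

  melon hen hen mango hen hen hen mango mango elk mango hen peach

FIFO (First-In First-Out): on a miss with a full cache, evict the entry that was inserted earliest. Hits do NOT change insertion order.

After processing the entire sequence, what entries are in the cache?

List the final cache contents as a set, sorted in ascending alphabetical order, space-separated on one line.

FIFO simulation (capacity=4):
  1. access melon: MISS. Cache (old->new): [melon]
  2. access hen: MISS. Cache (old->new): [melon hen]
  3. access hen: HIT. Cache (old->new): [melon hen]
  4. access mango: MISS. Cache (old->new): [melon hen mango]
  5. access hen: HIT. Cache (old->new): [melon hen mango]
  6. access hen: HIT. Cache (old->new): [melon hen mango]
  7. access hen: HIT. Cache (old->new): [melon hen mango]
  8. access mango: HIT. Cache (old->new): [melon hen mango]
  9. access mango: HIT. Cache (old->new): [melon hen mango]
  10. access elk: MISS. Cache (old->new): [melon hen mango elk]
  11. access mango: HIT. Cache (old->new): [melon hen mango elk]
  12. access hen: HIT. Cache (old->new): [melon hen mango elk]
  13. access peach: MISS, evict melon. Cache (old->new): [hen mango elk peach]
Total: 8 hits, 5 misses, 1 evictions

Answer: elk hen mango peach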